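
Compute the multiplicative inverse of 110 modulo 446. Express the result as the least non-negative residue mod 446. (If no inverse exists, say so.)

Euclidean algorithm on 446, 110:
446 = 4×110 + 6
110 = 18×6 + 2
6 = 3×2 + 0
gcd(110, 446) = 2 ≠ 1, so 110 has no multiplicative inverse modulo 446.

no inverse exists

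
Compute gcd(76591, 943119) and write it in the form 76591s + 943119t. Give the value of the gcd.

Apply Euclid's algorithm to 943119 and 76591:
943119 = 12·76591 + 24027
76591 = 3·24027 + 4510
24027 = 5·4510 + 1477
4510 = 3·1477 + 79
1477 = 18·79 + 55
79 = 1·55 + 24
55 = 2·24 + 7
24 = 3·7 + 3
7 = 2·3 + 1
3 = 3·1 + 0
gcd(76591, 943119) = 1.
Express as a combination:
1 = 7 − 2·3
1 = −2·24 + 7·7
1 = 7·55 − 16·24
1 = −16·79 + 23·55
1 = 23·1477 − 430·79
1 = −430·4510 + 1313·1477
1 = 1313·24027 − 6995·4510
1 = −6995·76591 + 22298·24027
1 = 22298·943119 − 274571·76591
So 1 = (22298)·943119 + (-274571)·76591.

1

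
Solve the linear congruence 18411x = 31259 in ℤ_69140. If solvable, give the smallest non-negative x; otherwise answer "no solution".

49749

First find gcd(18411, 69140):
69140 = 3*18411 + 13907
18411 = 1*13907 + 4504
13907 = 3*4504 + 395
4504 = 11*395 + 159
395 = 2*159 + 77
159 = 2*77 + 5
77 = 15*5 + 2
5 = 2*2 + 1
2 = 2*1 + 0
gcd = 1, so a unique solution mod 69140 exists.
Back-substitute for the Bézout coefficients:
1 = 5 − 2·2
1 = −2·77 + 31·5
1 = 31·159 − 64·77
1 = −64·395 + 159·159
1 = 159·4504 − 1813·395
1 = −1813·13907 + 5598·4504
1 = 5598·18411 − 7411·13907
1 = −7411·69140 + 27831·18411
So 18411·(27831) ≡ 1 (mod 69140), giving 18411⁻¹ ≡ 27831.
x ≡ 18411⁻¹·31259 ≡ 27831·31259 ≡ 49749 (mod 69140).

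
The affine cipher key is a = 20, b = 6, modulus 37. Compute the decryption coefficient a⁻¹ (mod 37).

13

gcd(37, 20) by repeated division:
37 = 1×20 + 17
20 = 1×17 + 3
17 = 5×3 + 2
3 = 1×2 + 1
2 = 2×1 + 0
The gcd is 1. Working backward:
1 = 3 − 2
1 = −17 + 6·3
1 = 6·20 − 7·17
1 = −7·37 + 13·20
So 20·13 ≡ 1 (mod 37).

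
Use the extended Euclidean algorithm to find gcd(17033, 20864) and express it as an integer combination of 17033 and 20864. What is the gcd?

1

Euclidean algorithm:
20864 = 1·17033 + 3831
17033 = 4·3831 + 1709
3831 = 2·1709 + 413
1709 = 4·413 + 57
413 = 7·57 + 14
57 = 4·14 + 1
14 = 14·1 + 0
gcd(17033, 20864) = 1.
Working backward:
1 = 57 − 4·14
1 = −4·413 + 29·57
1 = 29·1709 − 120·413
1 = −120·3831 + 269·1709
1 = 269·17033 − 1196·3831
1 = −1196·20864 + 1465·17033
So 1 = (-1196)·20864 + (1465)·17033.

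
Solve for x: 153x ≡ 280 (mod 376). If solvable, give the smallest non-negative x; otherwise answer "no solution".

First find gcd(153, 376):
376 = 2*153 + 70
153 = 2*70 + 13
70 = 5*13 + 5
13 = 2*5 + 3
5 = 1*3 + 2
3 = 1*2 + 1
2 = 2*1 + 0
gcd = 1, so a unique solution mod 376 exists.
Back-substitute for the Bézout coefficients:
1 = 3 − 2
1 = −5 + 2·3
1 = 2·13 − 5·5
1 = −5·70 + 27·13
1 = 27·153 − 59·70
1 = −59·376 + 145·153
So 153·(145) ≡ 1 (mod 376), giving 153⁻¹ ≡ 145.
x ≡ 153⁻¹·280 ≡ 145·280 ≡ 368 (mod 376).

368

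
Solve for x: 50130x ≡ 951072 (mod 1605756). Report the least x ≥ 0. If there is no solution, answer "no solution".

First find gcd(50130, 1605756):
1605756 = 32×50130 + 1596
50130 = 31×1596 + 654
1596 = 2×654 + 288
654 = 2×288 + 78
288 = 3×78 + 54
78 = 1×54 + 24
54 = 2×24 + 6
24 = 4×6 + 0
gcd = 6 and 6 | 951072, so solutions exist. Divide through by 6: 8355x ≡ 158512 (mod 267626).
Now find 8355⁻¹ mod 267626:
267626 = 32×8355 + 266
8355 = 31×266 + 109
266 = 2×109 + 48
109 = 2×48 + 13
48 = 3×13 + 9
13 = 1×9 + 4
9 = 2×4 + 1
4 = 4×1 + 0
Back-substitute:
1 = 9 − 2·4
1 = −2·13 + 3·9
1 = 3·48 − 11·13
1 = −11·109 + 25·48
1 = 25·266 − 61·109
1 = −61·8355 + 1916·266
1 = 1916·267626 − 61373·8355
So 8355·(-61373) ≡ 1 (mod 267626), i.e. 8355⁻¹ ≡ 206253.
Then x ≡ 206253·158512 ≡ 115750 (mod 267626); the smallest non-negative solution is x = 115750.

115750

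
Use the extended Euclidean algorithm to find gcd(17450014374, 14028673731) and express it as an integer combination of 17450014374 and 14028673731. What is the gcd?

Euclidean algorithm:
17450014374 = 1·14028673731 + 3421340643
14028673731 = 4·3421340643 + 343311159
3421340643 = 9·343311159 + 331540212
343311159 = 1·331540212 + 11770947
331540212 = 28·11770947 + 1953696
11770947 = 6·1953696 + 48771
1953696 = 40·48771 + 2856
48771 = 17·2856 + 219
2856 = 13·219 + 9
219 = 24·9 + 3
9 = 3·3 + 0
gcd(17450014374, 14028673731) = 3.
Working backward:
3 = 219 − 24·9
3 = −24·2856 + 313·219
3 = 313·48771 − 5345·2856
3 = −5345·1953696 + 214113·48771
3 = 214113·11770947 − 1290023·1953696
3 = −1290023·331540212 + 36334757·11770947
3 = 36334757·343311159 − 37624780·331540212
3 = −37624780·3421340643 + 374957777·343311159
3 = 374957777·14028673731 − 1537455888·3421340643
3 = −1537455888·17450014374 + 1912413665·14028673731
So 3 = (-1537455888)·17450014374 + (1912413665)·14028673731.

3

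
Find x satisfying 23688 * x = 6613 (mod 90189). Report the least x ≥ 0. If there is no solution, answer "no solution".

no solution

gcd(23688, 90189):
90189 = 3·23688 + 19125
23688 = 1·19125 + 4563
19125 = 4·4563 + 873
4563 = 5·873 + 198
873 = 4·198 + 81
198 = 2·81 + 36
81 = 2·36 + 9
36 = 4·9 + 0
gcd = 9, but 9 ∤ 6613, so the congruence has no solution.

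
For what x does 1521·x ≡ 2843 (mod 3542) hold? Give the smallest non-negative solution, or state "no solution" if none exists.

1285

First find gcd(1521, 3542):
3542 = 2·1521 + 500
1521 = 3·500 + 21
500 = 23·21 + 17
21 = 1·17 + 4
17 = 4·4 + 1
4 = 4·1 + 0
gcd = 1, so a unique solution mod 3542 exists.
Back-substitute for the Bézout coefficients:
1 = 17 − 4·4
1 = −4·21 + 5·17
1 = 5·500 − 119·21
1 = −119·1521 + 362·500
1 = 362·3542 − 843·1521
So 1521·(-843) ≡ 1 (mod 3542), giving 1521⁻¹ ≡ 2699.
x ≡ 1521⁻¹·2843 ≡ 2699·2843 ≡ 1285 (mod 3542).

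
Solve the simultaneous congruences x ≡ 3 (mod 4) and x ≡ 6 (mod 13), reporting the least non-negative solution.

19

Write x = 3 + 4·k. Then 4·k ≡ 6 − 3 ≡ 3 (mod 13).
Need 4⁻¹ mod 13. Extended Euclid on (13, 4):
13 = 3·4 + 1
4 = 4·1 + 0
Back-substitute:
1 = 13 − 3·4
4⁻¹ ≡ 10 (mod 13), so k ≡ 10·3 ≡ 4 (mod 13).
x = 3 + 4·4 = 19.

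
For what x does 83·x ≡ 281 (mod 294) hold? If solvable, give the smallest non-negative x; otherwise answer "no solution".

223

First find gcd(83, 294):
294 = 3·83 + 45
83 = 1·45 + 38
45 = 1·38 + 7
38 = 5·7 + 3
7 = 2·3 + 1
3 = 3·1 + 0
gcd = 1, so a unique solution mod 294 exists.
Back-substitute for the Bézout coefficients:
1 = 7 − 2·3
1 = −2·38 + 11·7
1 = 11·45 − 13·38
1 = −13·83 + 24·45
1 = 24·294 − 85·83
So 83·(-85) ≡ 1 (mod 294), giving 83⁻¹ ≡ 209.
x ≡ 83⁻¹·281 ≡ 209·281 ≡ 223 (mod 294).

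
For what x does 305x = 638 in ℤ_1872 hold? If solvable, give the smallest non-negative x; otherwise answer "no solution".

First find gcd(305, 1872):
1872 = 6×305 + 42
305 = 7×42 + 11
42 = 3×11 + 9
11 = 1×9 + 2
9 = 4×2 + 1
2 = 2×1 + 0
gcd = 1, so a unique solution mod 1872 exists.
Back-substitute for the Bézout coefficients:
1 = 9 − 4·2
1 = −4·11 + 5·9
1 = 5·42 − 19·11
1 = −19·305 + 138·42
1 = 138·1872 − 847·305
So 305·(-847) ≡ 1 (mod 1872), giving 305⁻¹ ≡ 1025.
x ≡ 305⁻¹·638 ≡ 1025·638 ≡ 622 (mod 1872).

622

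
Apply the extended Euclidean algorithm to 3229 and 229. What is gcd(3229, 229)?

Repeated division:
3229 = 14×229 + 23
229 = 9×23 + 22
23 = 1×22 + 1
22 = 22×1 + 0
gcd(3229, 229) = 1.
Working backward:
1 = 23 − 22
1 = −229 + 10·23
1 = 10·3229 − 141·229
So 1 = (10)·3229 + (-141)·229.

1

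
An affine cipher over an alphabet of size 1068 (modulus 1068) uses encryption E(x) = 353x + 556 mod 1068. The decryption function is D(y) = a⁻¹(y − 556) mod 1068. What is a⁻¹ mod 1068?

593

gcd(1068, 353) by repeated division:
1068 = 3×353 + 9
353 = 39×9 + 2
9 = 4×2 + 1
2 = 2×1 + 0
gcd = 1, so the inverse exists. Back-substitute:
1 = 9 − 4·2
1 = −4·353 + 157·9
1 = 157·1068 − 475·353
Thus 353·(-475) ≡ 1 (mod 1068); reducing, -475 mod 1068 = 593.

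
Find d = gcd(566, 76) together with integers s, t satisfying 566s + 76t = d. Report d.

Euclidean algorithm:
566 = 7*76 + 34
76 = 2*34 + 8
34 = 4*8 + 2
8 = 4*2 + 0
gcd(566, 76) = 2.
Working backward:
2 = 34 − 4·8
2 = −4·76 + 9·34
2 = 9·566 − 67·76
So 2 = (9)·566 + (-67)·76.

2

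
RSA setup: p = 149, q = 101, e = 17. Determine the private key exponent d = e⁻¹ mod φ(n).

4353

φ(n) = (p−1)(q−1) = 148·100 = 14800.
Need d with 17·d ≡ 1 (mod 14800). Apply the extended Euclidean algorithm:
14800 = 870×17 + 10
17 = 1×10 + 7
10 = 1×7 + 3
7 = 2×3 + 1
3 = 3×1 + 0
Back-substitute:
1 = 7 − 2·3
1 = −2·10 + 3·7
1 = 3·17 − 5·10
1 = −5·14800 + 4353·17
So 17·4353 ≡ 1 (mod 14800), hence d = 4353.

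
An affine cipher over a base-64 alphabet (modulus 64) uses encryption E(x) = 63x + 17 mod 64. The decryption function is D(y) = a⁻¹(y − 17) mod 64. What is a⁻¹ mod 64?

gcd(64, 63) by repeated division:
64 = 1×63 + 1
63 = 63×1 + 0
Since gcd(63, 64) = 1, back-substitute to write 1 as a combination:
1 = 64 − 63
So 63·(-1) ≡ 1 (mod 64), and -1 ≡ 63 (mod 64).

63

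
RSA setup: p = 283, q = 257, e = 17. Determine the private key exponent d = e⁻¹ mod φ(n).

φ(n) = (p−1)(q−1) = 282·256 = 72192.
Need d with 17·d ≡ 1 (mod 72192). Apply the extended Euclidean algorithm:
72192 = 4246×17 + 10
17 = 1×10 + 7
10 = 1×7 + 3
7 = 2×3 + 1
3 = 3×1 + 0
Back-substitute:
1 = 7 − 2·3
1 = −2·10 + 3·7
1 = 3·17 − 5·10
1 = −5·72192 + 21233·17
So 17·21233 ≡ 1 (mod 72192), hence d = 21233.

21233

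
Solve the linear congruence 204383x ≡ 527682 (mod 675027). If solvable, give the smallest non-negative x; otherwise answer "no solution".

First find gcd(204383, 675027):
675027 = 3×204383 + 61878
204383 = 3×61878 + 18749
61878 = 3×18749 + 5631
18749 = 3×5631 + 1856
5631 = 3×1856 + 63
1856 = 29×63 + 29
63 = 2×29 + 5
29 = 5×5 + 4
5 = 1×4 + 1
4 = 4×1 + 0
gcd = 1, so a unique solution mod 675027 exists.
Back-substitute for the Bézout coefficients:
1 = 5 − 4
1 = −29 + 6·5
1 = 6·63 − 13·29
1 = −13·1856 + 383·63
1 = 383·5631 − 1162·1856
1 = −1162·18749 + 3869·5631
1 = 3869·61878 − 12769·18749
1 = −12769·204383 + 42176·61878
1 = 42176·675027 − 139297·204383
So 204383·(-139297) ≡ 1 (mod 675027), giving 204383⁻¹ ≡ 535730.
x ≡ 204383⁻¹·527682 ≡ 535730·527682 ≡ 520530 (mod 675027).

520530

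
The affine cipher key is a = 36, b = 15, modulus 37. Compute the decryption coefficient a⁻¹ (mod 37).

36

Extended Euclidean algorithm:
37 = 1×36 + 1
36 = 36×1 + 0
gcd = 1, so the inverse exists. Back-substitute:
1 = 37 − 36
Thus 36·(-1) ≡ 1 (mod 37); reducing, -1 mod 37 = 36.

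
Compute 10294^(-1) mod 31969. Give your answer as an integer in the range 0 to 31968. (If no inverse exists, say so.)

17705

Run Euclid on (31969, 10294):
31969 = 3*10294 + 1087
10294 = 9*1087 + 511
1087 = 2*511 + 65
511 = 7*65 + 56
65 = 1*56 + 9
56 = 6*9 + 2
9 = 4*2 + 1
2 = 2*1 + 0
Since gcd(10294, 31969) = 1, back-substitute to write 1 as a combination:
1 = 9 − 4·2
1 = −4·56 + 25·9
1 = 25·65 − 29·56
1 = −29·511 + 228·65
1 = 228·1087 − 485·511
1 = −485·10294 + 4593·1087
1 = 4593·31969 − 14264·10294
So 10294·(-14264) ≡ 1 (mod 31969), and -14264 ≡ 17705 (mod 31969).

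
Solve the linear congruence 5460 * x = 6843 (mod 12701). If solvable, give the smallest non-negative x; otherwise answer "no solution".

gcd(5460, 12701):
12701 = 2*5460 + 1781
5460 = 3*1781 + 117
1781 = 15*117 + 26
117 = 4*26 + 13
26 = 2*13 + 0
gcd = 13, but 13 ∤ 6843, so the congruence has no solution.

no solution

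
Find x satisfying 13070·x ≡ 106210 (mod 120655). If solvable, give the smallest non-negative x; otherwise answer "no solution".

8778

First find gcd(13070, 120655):
120655 = 9·13070 + 3025
13070 = 4·3025 + 970
3025 = 3·970 + 115
970 = 8·115 + 50
115 = 2·50 + 15
50 = 3·15 + 5
15 = 3·5 + 0
gcd = 5 and 5 | 106210, so solutions exist. Divide through by 5: 2614x ≡ 21242 (mod 24131).
Now find 2614⁻¹ mod 24131:
24131 = 9*2614 + 605
2614 = 4*605 + 194
605 = 3*194 + 23
194 = 8*23 + 10
23 = 2*10 + 3
10 = 3*3 + 1
3 = 3*1 + 0
Back-substitute:
1 = 10 − 3·3
1 = −3·23 + 7·10
1 = 7·194 − 59·23
1 = −59·605 + 184·194
1 = 184·2614 − 795·605
1 = −795·24131 + 7339·2614
So 2614⁻¹ ≡ 7339 (mod 24131).
Then x ≡ 7339·21242 ≡ 8778 (mod 24131); the smallest non-negative solution is x = 8778.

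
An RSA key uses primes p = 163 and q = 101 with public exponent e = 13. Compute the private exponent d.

7477

φ(n) = (p−1)(q−1) = 162·100 = 16200.
Need d with 13·d ≡ 1 (mod 16200). Apply the extended Euclidean algorithm:
16200 = 1246×13 + 2
13 = 6×2 + 1
2 = 2×1 + 0
Back-substitute:
1 = 13 − 6·2
1 = −6·16200 + 7477·13
So 13·7477 ≡ 1 (mod 16200), hence d = 7477.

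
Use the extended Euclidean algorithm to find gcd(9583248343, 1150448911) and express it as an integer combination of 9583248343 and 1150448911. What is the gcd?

1

Repeated division:
9583248343 = 8*1150448911 + 379657055
1150448911 = 3*379657055 + 11477746
379657055 = 33*11477746 + 891437
11477746 = 12*891437 + 780502
891437 = 1*780502 + 110935
780502 = 7*110935 + 3957
110935 = 28*3957 + 139
3957 = 28*139 + 65
139 = 2*65 + 9
65 = 7*9 + 2
9 = 4*2 + 1
2 = 2*1 + 0
gcd(9583248343, 1150448911) = 1.
Express as a combination:
1 = 9 − 4·2
1 = −4·65 + 29·9
1 = 29·139 − 62·65
1 = −62·3957 + 1765·139
1 = 1765·110935 − 49482·3957
1 = −49482·780502 + 348139·110935
1 = 348139·891437 − 397621·780502
1 = −397621·11477746 + 5119591·891437
1 = 5119591·379657055 − 169344124·11477746
1 = −169344124·1150448911 + 513151963·379657055
1 = 513151963·9583248343 − 4274559828·1150448911
So 1 = (513151963)·9583248343 + (-4274559828)·1150448911.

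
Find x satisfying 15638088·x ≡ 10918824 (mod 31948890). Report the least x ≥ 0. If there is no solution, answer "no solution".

First find gcd(15638088, 31948890):
31948890 = 2×15638088 + 672714
15638088 = 23×672714 + 165666
672714 = 4×165666 + 10050
165666 = 16×10050 + 4866
10050 = 2×4866 + 318
4866 = 15×318 + 96
318 = 3×96 + 30
96 = 3×30 + 6
30 = 5×6 + 0
gcd = 6 and 6 | 10918824, so solutions exist. Divide through by 6: 2606348x ≡ 1819804 (mod 5324815).
Now find 2606348⁻¹ mod 5324815:
5324815 = 2*2606348 + 112119
2606348 = 23*112119 + 27611
112119 = 4*27611 + 1675
27611 = 16*1675 + 811
1675 = 2*811 + 53
811 = 15*53 + 16
53 = 3*16 + 5
16 = 3*5 + 1
5 = 5*1 + 0
Back-substitute:
1 = 16 − 3·5
1 = −3·53 + 10·16
1 = 10·811 − 153·53
1 = −153·1675 + 316·811
1 = 316·27611 − 5209·1675
1 = −5209·112119 + 21152·27611
1 = 21152·2606348 − 491705·112119
1 = −491705·5324815 + 1004562·2606348
So 2606348⁻¹ ≡ 1004562 (mod 5324815).
Then x ≡ 1004562·1819804 ≡ 1109678 (mod 5324815); the smallest non-negative solution is x = 1109678.

1109678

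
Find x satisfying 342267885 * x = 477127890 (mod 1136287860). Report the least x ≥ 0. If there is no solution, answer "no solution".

First find gcd(342267885, 1136287860):
1136287860 = 3*342267885 + 109484205
342267885 = 3*109484205 + 13815270
109484205 = 7*13815270 + 12777315
13815270 = 1*12777315 + 1037955
12777315 = 12*1037955 + 321855
1037955 = 3*321855 + 72390
321855 = 4*72390 + 32295
72390 = 2*32295 + 7800
32295 = 4*7800 + 1095
7800 = 7*1095 + 135
1095 = 8*135 + 15
135 = 9*15 + 0
gcd = 15 and 15 | 477127890, so solutions exist. Divide through by 15: 22817859x ≡ 31808526 (mod 75752524).
Now find 22817859⁻¹ mod 75752524:
75752524 = 3*22817859 + 7298947
22817859 = 3*7298947 + 921018
7298947 = 7*921018 + 851821
921018 = 1*851821 + 69197
851821 = 12*69197 + 21457
69197 = 3*21457 + 4826
21457 = 4*4826 + 2153
4826 = 2*2153 + 520
2153 = 4*520 + 73
520 = 7*73 + 9
73 = 8*9 + 1
9 = 9*1 + 0
Back-substitute:
1 = 73 − 8·9
1 = −8·520 + 57·73
1 = 57·2153 − 236·520
1 = −236·4826 + 529·2153
1 = 529·21457 − 2352·4826
1 = −2352·69197 + 7585·21457
1 = 7585·851821 − 93372·69197
1 = −93372·921018 + 100957·851821
1 = 100957·7298947 − 800071·921018
1 = −800071·22817859 + 2501170·7298947
1 = 2501170·75752524 − 8303581·22817859
So 22817859·(-8303581) ≡ 1 (mod 75752524), i.e. 22817859⁻¹ ≡ 67448943.
Then x ≡ 67448943·31808526 ≡ 62496190 (mod 75752524); the smallest non-negative solution is x = 62496190.

62496190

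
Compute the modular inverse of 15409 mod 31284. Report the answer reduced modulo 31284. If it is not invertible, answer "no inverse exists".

Apply the Euclidean algorithm to 31284 and 15409:
31284 = 2×15409 + 466
15409 = 33×466 + 31
466 = 15×31 + 1
31 = 31×1 + 0
The gcd is 1. Working backward:
1 = 466 − 15·31
1 = −15·15409 + 496·466
1 = 496·31284 − 1007·15409
Hence 15409⁻¹ ≡ -1007 ≡ 30277 (mod 31284).

30277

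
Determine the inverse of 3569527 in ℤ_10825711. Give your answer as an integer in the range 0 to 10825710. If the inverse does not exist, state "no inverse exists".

no inverse exists

Euclidean algorithm on 10825711, 3569527:
10825711 = 3×3569527 + 117130
3569527 = 30×117130 + 55627
117130 = 2×55627 + 5876
55627 = 9×5876 + 2743
5876 = 2×2743 + 390
2743 = 7×390 + 13
390 = 30×13 + 0
gcd(3569527, 10825711) = 13 ≠ 1, so 3569527 has no multiplicative inverse modulo 10825711.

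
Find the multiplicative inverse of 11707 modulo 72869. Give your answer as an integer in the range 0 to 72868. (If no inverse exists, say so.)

Extended Euclidean algorithm:
72869 = 6·11707 + 2627
11707 = 4·2627 + 1199
2627 = 2·1199 + 229
1199 = 5·229 + 54
229 = 4·54 + 13
54 = 4·13 + 2
13 = 6·2 + 1
2 = 2·1 + 0
Since gcd(11707, 72869) = 1, back-substitute to write 1 as a combination:
1 = 13 − 6·2
1 = −6·54 + 25·13
1 = 25·229 − 106·54
1 = −106·1199 + 555·229
1 = 555·2627 − 1216·1199
1 = −1216·11707 + 5419·2627
1 = 5419·72869 − 33730·11707
So 11707·(-33730) ≡ 1 (mod 72869), and -33730 ≡ 39139 (mod 72869).

39139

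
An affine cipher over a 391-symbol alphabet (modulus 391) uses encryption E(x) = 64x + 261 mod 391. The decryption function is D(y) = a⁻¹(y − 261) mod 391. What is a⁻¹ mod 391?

55

Apply the Euclidean algorithm to 391 and 64:
391 = 6×64 + 7
64 = 9×7 + 1
7 = 7×1 + 0
gcd = 1, so the inverse exists. Back-substitute:
1 = 64 − 9·7
1 = −9·391 + 55·64
So 64·55 ≡ 1 (mod 391).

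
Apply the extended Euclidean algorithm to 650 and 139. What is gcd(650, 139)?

Repeated division:
650 = 4×139 + 94
139 = 1×94 + 45
94 = 2×45 + 4
45 = 11×4 + 1
4 = 4×1 + 0
gcd(650, 139) = 1.
Back-substituting:
1 = 45 − 11·4
1 = −11·94 + 23·45
1 = 23·139 − 34·94
1 = −34·650 + 159·139
So 1 = (-34)·650 + (159)·139.

1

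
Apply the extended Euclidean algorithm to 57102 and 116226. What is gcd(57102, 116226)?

6

Euclidean algorithm:
116226 = 2*57102 + 2022
57102 = 28*2022 + 486
2022 = 4*486 + 78
486 = 6*78 + 18
78 = 4*18 + 6
18 = 3*6 + 0
gcd(57102, 116226) = 6.
Working backward:
6 = 78 − 4·18
6 = −4·486 + 25·78
6 = 25·2022 − 104·486
6 = −104·57102 + 2937·2022
6 = 2937·116226 − 5978·57102
So 6 = (2937)·116226 + (-5978)·57102.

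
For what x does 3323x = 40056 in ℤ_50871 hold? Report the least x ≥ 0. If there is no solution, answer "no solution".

First find gcd(3323, 50871):
50871 = 15×3323 + 1026
3323 = 3×1026 + 245
1026 = 4×245 + 46
245 = 5×46 + 15
46 = 3×15 + 1
15 = 15×1 + 0
gcd = 1, so a unique solution mod 50871 exists.
Back-substitute for the Bézout coefficients:
1 = 46 − 3·15
1 = −3·245 + 16·46
1 = 16·1026 − 67·245
1 = −67·3323 + 217·1026
1 = 217·50871 − 3322·3323
So 3323·(-3322) ≡ 1 (mod 50871), giving 3323⁻¹ ≡ 47549.
x ≡ 3323⁻¹·40056 ≡ 47549·40056 ≡ 12504 (mod 50871).

12504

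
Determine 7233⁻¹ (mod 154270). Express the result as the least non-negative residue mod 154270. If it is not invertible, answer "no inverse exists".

34787

Apply the Euclidean algorithm to 154270 and 7233:
154270 = 21×7233 + 2377
7233 = 3×2377 + 102
2377 = 23×102 + 31
102 = 3×31 + 9
31 = 3×9 + 4
9 = 2×4 + 1
4 = 4×1 + 0
gcd = 1, so the inverse exists. Back-substitute:
1 = 9 − 2·4
1 = −2·31 + 7·9
1 = 7·102 − 23·31
1 = −23·2377 + 536·102
1 = 536·7233 − 1631·2377
1 = −1631·154270 + 34787·7233
So 7233·34787 ≡ 1 (mod 154270).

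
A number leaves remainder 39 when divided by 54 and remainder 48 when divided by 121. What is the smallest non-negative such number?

5493

Write x = 39 + 54·k. Then 54·k ≡ 48 − 39 ≡ 9 (mod 121).
Need 54⁻¹ mod 121. Extended Euclid on (121, 54):
121 = 2·54 + 13
54 = 4·13 + 2
13 = 6·2 + 1
2 = 2·1 + 0
Back-substitute:
1 = 13 − 6·2
1 = −6·54 + 25·13
1 = 25·121 − 56·54
54⁻¹ ≡ 65 (mod 121), so k ≡ 65·9 ≡ 101 (mod 121).
x = 39 + 54·101 = 5493.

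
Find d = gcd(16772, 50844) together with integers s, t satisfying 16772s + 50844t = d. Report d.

Apply Euclid's algorithm to 50844 and 16772:
50844 = 3·16772 + 528
16772 = 31·528 + 404
528 = 1·404 + 124
404 = 3·124 + 32
124 = 3·32 + 28
32 = 1·28 + 4
28 = 7·4 + 0
gcd(16772, 50844) = 4.
Working backward:
4 = 32 − 28
4 = −124 + 4·32
4 = 4·404 − 13·124
4 = −13·528 + 17·404
4 = 17·16772 − 540·528
4 = −540·50844 + 1637·16772
So 4 = (-540)·50844 + (1637)·16772.

4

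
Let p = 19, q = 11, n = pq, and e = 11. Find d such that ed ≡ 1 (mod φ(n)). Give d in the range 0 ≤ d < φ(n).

131

φ(n) = (p−1)(q−1) = 18·10 = 180.
Need d with 11·d ≡ 1 (mod 180). Apply the extended Euclidean algorithm:
180 = 16*11 + 4
11 = 2*4 + 3
4 = 1*3 + 1
3 = 3*1 + 0
Back-substitute:
1 = 4 − 3
1 = −11 + 3·4
1 = 3·180 − 49·11
So 11·(-49) ≡ 1 (mod 180), hence d ≡ -49 ≡ 131 (mod 180).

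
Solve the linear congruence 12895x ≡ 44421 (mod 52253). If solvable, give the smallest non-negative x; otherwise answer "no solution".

33122

First find gcd(12895, 52253):
52253 = 4×12895 + 673
12895 = 19×673 + 108
673 = 6×108 + 25
108 = 4×25 + 8
25 = 3×8 + 1
8 = 8×1 + 0
gcd = 1, so a unique solution mod 52253 exists.
Back-substitute for the Bézout coefficients:
1 = 25 − 3·8
1 = −3·108 + 13·25
1 = 13·673 − 81·108
1 = −81·12895 + 1552·673
1 = 1552·52253 − 6289·12895
So 12895·(-6289) ≡ 1 (mod 52253), giving 12895⁻¹ ≡ 45964.
x ≡ 12895⁻¹·44421 ≡ 45964·44421 ≡ 33122 (mod 52253).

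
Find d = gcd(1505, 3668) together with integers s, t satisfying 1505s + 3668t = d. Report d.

Apply Euclid's algorithm to 3668 and 1505:
3668 = 2·1505 + 658
1505 = 2·658 + 189
658 = 3·189 + 91
189 = 2·91 + 7
91 = 13·7 + 0
gcd(1505, 3668) = 7.
Express as a combination:
7 = 189 − 2·91
7 = −2·658 + 7·189
7 = 7·1505 − 16·658
7 = −16·3668 + 39·1505
So 7 = (-16)·3668 + (39)·1505.

7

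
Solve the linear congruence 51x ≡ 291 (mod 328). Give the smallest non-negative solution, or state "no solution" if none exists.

25

First find gcd(51, 328):
328 = 6×51 + 22
51 = 2×22 + 7
22 = 3×7 + 1
7 = 7×1 + 0
gcd = 1, so a unique solution mod 328 exists.
Back-substitute for the Bézout coefficients:
1 = 22 − 3·7
1 = −3·51 + 7·22
1 = 7·328 − 45·51
So 51·(-45) ≡ 1 (mod 328), giving 51⁻¹ ≡ 283.
x ≡ 51⁻¹·291 ≡ 283·291 ≡ 25 (mod 328).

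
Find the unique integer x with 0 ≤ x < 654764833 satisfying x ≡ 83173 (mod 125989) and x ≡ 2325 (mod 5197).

Write x = 83173 + 125989·k. Then 125989·k ≡ 2325 − 83173 ≡ 2304 (mod 5197).
Need 125989⁻¹ mod 5197. Extended Euclid on (5197, 1261):
5197 = 4·1261 + 153
1261 = 8·153 + 37
153 = 4·37 + 5
37 = 7·5 + 2
5 = 2·2 + 1
2 = 2·1 + 0
Back-substitute:
1 = 5 − 2·2
1 = −2·37 + 15·5
1 = 15·153 − 62·37
1 = −62·1261 + 511·153
1 = 511·5197 − 2106·1261
125989⁻¹ ≡ 3091 (mod 5197), so k ≡ 3091·2304 ≡ 1774 (mod 5197).
x = 83173 + 125989·1774 = 223587659.

223587659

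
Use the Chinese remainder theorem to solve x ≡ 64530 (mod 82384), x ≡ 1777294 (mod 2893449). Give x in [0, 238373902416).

4365098386

Write x = 64530 + 82384·k. Then 82384·k ≡ 1777294 − 64530 ≡ 1712764 (mod 2893449).
Need 82384⁻¹ mod 2893449. Extended Euclid on (2893449, 82384):
2893449 = 35×82384 + 10009
82384 = 8×10009 + 2312
10009 = 4×2312 + 761
2312 = 3×761 + 29
761 = 26×29 + 7
29 = 4×7 + 1
7 = 7×1 + 0
Back-substitute:
1 = 29 − 4·7
1 = −4·761 + 105·29
1 = 105·2312 − 319·761
1 = −319·10009 + 1381·2312
1 = 1381·82384 − 11367·10009
1 = −11367·2893449 + 399226·82384
82384⁻¹ ≡ 399226 (mod 2893449), so k ≡ 399226·1712764 ≡ 52984 (mod 2893449).
x = 64530 + 82384·52984 = 4365098386.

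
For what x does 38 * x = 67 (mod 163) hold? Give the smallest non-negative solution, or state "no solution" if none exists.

109

First find gcd(38, 163):
163 = 4×38 + 11
38 = 3×11 + 5
11 = 2×5 + 1
5 = 5×1 + 0
gcd = 1, so a unique solution mod 163 exists.
Back-substitute for the Bézout coefficients:
1 = 11 − 2·5
1 = −2·38 + 7·11
1 = 7·163 − 30·38
So 38·(-30) ≡ 1 (mod 163), giving 38⁻¹ ≡ 133.
x ≡ 38⁻¹·67 ≡ 133·67 ≡ 109 (mod 163).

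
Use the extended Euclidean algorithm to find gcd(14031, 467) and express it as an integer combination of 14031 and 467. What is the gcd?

Euclidean algorithm:
14031 = 30·467 + 21
467 = 22·21 + 5
21 = 4·5 + 1
5 = 5·1 + 0
gcd(14031, 467) = 1.
Express as a combination:
1 = 21 − 4·5
1 = −4·467 + 89·21
1 = 89·14031 − 2674·467
So 1 = (89)·14031 + (-2674)·467.

1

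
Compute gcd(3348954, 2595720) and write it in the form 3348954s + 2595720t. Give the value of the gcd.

Repeated division:
3348954 = 1·2595720 + 753234
2595720 = 3·753234 + 336018
753234 = 2·336018 + 81198
336018 = 4·81198 + 11226
81198 = 7·11226 + 2616
11226 = 4·2616 + 762
2616 = 3·762 + 330
762 = 2·330 + 102
330 = 3·102 + 24
102 = 4·24 + 6
24 = 4·6 + 0
gcd(3348954, 2595720) = 6.
Back-substituting:
6 = 102 − 4·24
6 = −4·330 + 13·102
6 = 13·762 − 30·330
6 = −30·2616 + 103·762
6 = 103·11226 − 442·2616
6 = −442·81198 + 3197·11226
6 = 3197·336018 − 13230·81198
6 = −13230·753234 + 29657·336018
6 = 29657·2595720 − 102201·753234
6 = −102201·3348954 + 131858·2595720
So 6 = (-102201)·3348954 + (131858)·2595720.

6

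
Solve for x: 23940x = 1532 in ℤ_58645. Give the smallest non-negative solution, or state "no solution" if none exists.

gcd(23940, 58645):
58645 = 2×23940 + 10765
23940 = 2×10765 + 2410
10765 = 4×2410 + 1125
2410 = 2×1125 + 160
1125 = 7×160 + 5
160 = 32×5 + 0
gcd = 5, but 5 ∤ 1532, so the congruence has no solution.

no solution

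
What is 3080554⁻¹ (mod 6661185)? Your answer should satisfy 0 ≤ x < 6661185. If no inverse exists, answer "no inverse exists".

5092864

Run Euclid on (6661185, 3080554):
6661185 = 2·3080554 + 500077
3080554 = 6·500077 + 80092
500077 = 6·80092 + 19525
80092 = 4·19525 + 1992
19525 = 9·1992 + 1597
1992 = 1·1597 + 395
1597 = 4·395 + 17
395 = 23·17 + 4
17 = 4·4 + 1
4 = 4·1 + 0
The gcd is 1. Working backward:
1 = 17 − 4·4
1 = −4·395 + 93·17
1 = 93·1597 − 376·395
1 = −376·1992 + 469·1597
1 = 469·19525 − 4597·1992
1 = −4597·80092 + 18857·19525
1 = 18857·500077 − 117739·80092
1 = −117739·3080554 + 725291·500077
1 = 725291·6661185 − 1568321·3080554
So 3080554·(-1568321) ≡ 1 (mod 6661185), and -1568321 ≡ 5092864 (mod 6661185).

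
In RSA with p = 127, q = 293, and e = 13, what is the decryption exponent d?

φ(n) = (p−1)(q−1) = 126·292 = 36792.
Need d with 13·d ≡ 1 (mod 36792). Apply the extended Euclidean algorithm:
36792 = 2830·13 + 2
13 = 6·2 + 1
2 = 2·1 + 0
Back-substitute:
1 = 13 − 6·2
1 = −6·36792 + 16981·13
So 13·16981 ≡ 1 (mod 36792), hence d = 16981.

16981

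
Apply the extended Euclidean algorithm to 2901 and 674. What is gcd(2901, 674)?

Euclidean algorithm:
2901 = 4×674 + 205
674 = 3×205 + 59
205 = 3×59 + 28
59 = 2×28 + 3
28 = 9×3 + 1
3 = 3×1 + 0
gcd(2901, 674) = 1.
Working backward:
1 = 28 − 9·3
1 = −9·59 + 19·28
1 = 19·205 − 66·59
1 = −66·674 + 217·205
1 = 217·2901 − 934·674
So 1 = (217)·2901 + (-934)·674.

1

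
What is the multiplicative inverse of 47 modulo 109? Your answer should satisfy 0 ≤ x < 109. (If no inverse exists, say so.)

58

Extended Euclidean algorithm:
109 = 2·47 + 15
47 = 3·15 + 2
15 = 7·2 + 1
2 = 2·1 + 0
Since gcd(47, 109) = 1, back-substitute to write 1 as a combination:
1 = 15 − 7·2
1 = −7·47 + 22·15
1 = 22·109 − 51·47
Thus 47·(-51) ≡ 1 (mod 109); reducing, -51 mod 109 = 58.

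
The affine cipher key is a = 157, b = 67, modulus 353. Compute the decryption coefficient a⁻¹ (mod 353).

Extended Euclidean algorithm:
353 = 2·157 + 39
157 = 4·39 + 1
39 = 39·1 + 0
The gcd is 1. Working backward:
1 = 157 − 4·39
1 = −4·353 + 9·157
So 157·9 ≡ 1 (mod 353).

9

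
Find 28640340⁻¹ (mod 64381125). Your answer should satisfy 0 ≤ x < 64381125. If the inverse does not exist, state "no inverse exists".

no inverse exists

Euclidean algorithm on 64381125, 28640340:
64381125 = 2·28640340 + 7100445
28640340 = 4·7100445 + 238560
7100445 = 29·238560 + 182205
238560 = 1·182205 + 56355
182205 = 3·56355 + 13140
56355 = 4·13140 + 3795
13140 = 3·3795 + 1755
3795 = 2·1755 + 285
1755 = 6·285 + 45
285 = 6·45 + 15
45 = 3·15 + 0
gcd(28640340, 64381125) = 15 ≠ 1, so 28640340 has no multiplicative inverse modulo 64381125.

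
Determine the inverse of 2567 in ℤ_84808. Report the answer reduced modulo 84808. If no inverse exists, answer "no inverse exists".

60327

Run Euclid on (84808, 2567):
84808 = 33×2567 + 97
2567 = 26×97 + 45
97 = 2×45 + 7
45 = 6×7 + 3
7 = 2×3 + 1
3 = 3×1 + 0
Since gcd(2567, 84808) = 1, back-substitute to write 1 as a combination:
1 = 7 − 2·3
1 = −2·45 + 13·7
1 = 13·97 − 28·45
1 = −28·2567 + 741·97
1 = 741·84808 − 24481·2567
Hence 2567⁻¹ ≡ -24481 ≡ 60327 (mod 84808).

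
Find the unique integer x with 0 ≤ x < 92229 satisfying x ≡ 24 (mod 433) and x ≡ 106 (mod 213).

44623

Write x = 24 + 433·k. Then 433·k ≡ 106 − 24 ≡ 82 (mod 213).
Need 433⁻¹ mod 213. Extended Euclid on (213, 7):
213 = 30×7 + 3
7 = 2×3 + 1
3 = 3×1 + 0
Back-substitute:
1 = 7 − 2·3
1 = −2·213 + 61·7
433⁻¹ ≡ 61 (mod 213), so k ≡ 61·82 ≡ 103 (mod 213).
x = 24 + 433·103 = 44623.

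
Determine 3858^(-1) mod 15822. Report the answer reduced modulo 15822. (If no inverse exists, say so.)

Euclidean algorithm on 15822, 3858:
15822 = 4×3858 + 390
3858 = 9×390 + 348
390 = 1×348 + 42
348 = 8×42 + 12
42 = 3×12 + 6
12 = 2×6 + 0
gcd(3858, 15822) = 6 ≠ 1, so 3858 has no multiplicative inverse modulo 15822.

no inverse exists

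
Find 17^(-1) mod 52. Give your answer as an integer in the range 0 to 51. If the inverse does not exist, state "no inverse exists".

49

Run Euclid on (52, 17):
52 = 3*17 + 1
17 = 17*1 + 0
The gcd is 1. Working backward:
1 = 52 − 3·17
So 17·(-3) ≡ 1 (mod 52), and -3 ≡ 49 (mod 52).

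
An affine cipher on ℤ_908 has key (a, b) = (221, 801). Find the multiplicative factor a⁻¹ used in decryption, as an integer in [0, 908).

Apply the Euclidean algorithm to 908 and 221:
908 = 4×221 + 24
221 = 9×24 + 5
24 = 4×5 + 4
5 = 1×4 + 1
4 = 4×1 + 0
gcd = 1, so the inverse exists. Back-substitute:
1 = 5 − 4
1 = −24 + 5·5
1 = 5·221 − 46·24
1 = −46·908 + 189·221
So 221·189 ≡ 1 (mod 908).

189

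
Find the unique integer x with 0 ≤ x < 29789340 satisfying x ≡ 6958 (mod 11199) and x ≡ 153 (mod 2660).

Write x = 6958 + 11199·k. Then 11199·k ≡ 153 − 6958 ≡ 1175 (mod 2660).
Need 11199⁻¹ mod 2660. Extended Euclid on (2660, 559):
2660 = 4×559 + 424
559 = 1×424 + 135
424 = 3×135 + 19
135 = 7×19 + 2
19 = 9×2 + 1
2 = 2×1 + 0
Back-substitute:
1 = 19 − 9·2
1 = −9·135 + 64·19
1 = 64·424 − 201·135
1 = −201·559 + 265·424
1 = 265·2660 − 1261·559
11199⁻¹ ≡ 1399 (mod 2660), so k ≡ 1399·1175 ≡ 2605 (mod 2660).
x = 6958 + 11199·2605 = 29180353.

29180353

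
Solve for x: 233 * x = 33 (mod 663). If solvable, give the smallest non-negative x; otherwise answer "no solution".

279

First find gcd(233, 663):
663 = 2*233 + 197
233 = 1*197 + 36
197 = 5*36 + 17
36 = 2*17 + 2
17 = 8*2 + 1
2 = 2*1 + 0
gcd = 1, so a unique solution mod 663 exists.
Back-substitute for the Bézout coefficients:
1 = 17 − 8·2
1 = −8·36 + 17·17
1 = 17·197 − 93·36
1 = −93·233 + 110·197
1 = 110·663 − 313·233
So 233·(-313) ≡ 1 (mod 663), giving 233⁻¹ ≡ 350.
x ≡ 233⁻¹·33 ≡ 350·33 ≡ 279 (mod 663).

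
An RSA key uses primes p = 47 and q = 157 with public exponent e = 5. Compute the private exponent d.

5741

φ(n) = (p−1)(q−1) = 46·156 = 7176.
Need d with 5·d ≡ 1 (mod 7176). Apply the extended Euclidean algorithm:
7176 = 1435*5 + 1
5 = 5*1 + 0
Back-substitute:
1 = 7176 − 1435·5
So 5·(-1435) ≡ 1 (mod 7176), hence d ≡ -1435 ≡ 5741 (mod 7176).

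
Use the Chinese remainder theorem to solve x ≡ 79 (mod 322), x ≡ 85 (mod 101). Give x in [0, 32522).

30991

Write x = 79 + 322·k. Then 322·k ≡ 85 − 79 ≡ 6 (mod 101).
Need 322⁻¹ mod 101. Extended Euclid on (101, 19):
101 = 5*19 + 6
19 = 3*6 + 1
6 = 6*1 + 0
Back-substitute:
1 = 19 − 3·6
1 = −3·101 + 16·19
322⁻¹ ≡ 16 (mod 101), so k ≡ 16·6 ≡ 96 (mod 101).
x = 79 + 322·96 = 30991.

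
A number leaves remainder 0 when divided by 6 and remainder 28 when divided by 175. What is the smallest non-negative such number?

Write x = 0 + 6·k. Then 6·k ≡ 28 − 0 ≡ 28 (mod 175).
Need 6⁻¹ mod 175. Extended Euclid on (175, 6):
175 = 29·6 + 1
6 = 6·1 + 0
Back-substitute:
1 = 175 − 29·6
6⁻¹ ≡ 146 (mod 175), so k ≡ 146·28 ≡ 63 (mod 175).
x = 0 + 6·63 = 378.

378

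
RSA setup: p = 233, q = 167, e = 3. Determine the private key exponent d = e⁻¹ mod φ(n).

φ(n) = (p−1)(q−1) = 232·166 = 38512.
Need d with 3·d ≡ 1 (mod 38512). Apply the extended Euclidean algorithm:
38512 = 12837×3 + 1
3 = 3×1 + 0
Back-substitute:
1 = 38512 − 12837·3
So 3·(-12837) ≡ 1 (mod 38512), hence d ≡ -12837 ≡ 25675 (mod 38512).

25675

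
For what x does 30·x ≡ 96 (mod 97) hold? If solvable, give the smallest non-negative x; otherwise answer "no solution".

42

First find gcd(30, 97):
97 = 3×30 + 7
30 = 4×7 + 2
7 = 3×2 + 1
2 = 2×1 + 0
gcd = 1, so a unique solution mod 97 exists.
Back-substitute for the Bézout coefficients:
1 = 7 − 3·2
1 = −3·30 + 13·7
1 = 13·97 − 42·30
So 30·(-42) ≡ 1 (mod 97), giving 30⁻¹ ≡ 55.
x ≡ 30⁻¹·96 ≡ 55·96 ≡ 42 (mod 97).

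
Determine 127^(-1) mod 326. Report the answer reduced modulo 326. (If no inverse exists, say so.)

Apply the Euclidean algorithm to 326 and 127:
326 = 2·127 + 72
127 = 1·72 + 55
72 = 1·55 + 17
55 = 3·17 + 4
17 = 4·4 + 1
4 = 4·1 + 0
gcd = 1, so the inverse exists. Back-substitute:
1 = 17 − 4·4
1 = −4·55 + 13·17
1 = 13·72 − 17·55
1 = −17·127 + 30·72
1 = 30·326 − 77·127
Thus 127·(-77) ≡ 1 (mod 326); reducing, -77 mod 326 = 249.

249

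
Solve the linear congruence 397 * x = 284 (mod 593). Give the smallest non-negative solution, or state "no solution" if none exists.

289

First find gcd(397, 593):
593 = 1*397 + 196
397 = 2*196 + 5
196 = 39*5 + 1
5 = 5*1 + 0
gcd = 1, so a unique solution mod 593 exists.
Back-substitute for the Bézout coefficients:
1 = 196 − 39·5
1 = −39·397 + 79·196
1 = 79·593 − 118·397
So 397·(-118) ≡ 1 (mod 593), giving 397⁻¹ ≡ 475.
x ≡ 397⁻¹·284 ≡ 475·284 ≡ 289 (mod 593).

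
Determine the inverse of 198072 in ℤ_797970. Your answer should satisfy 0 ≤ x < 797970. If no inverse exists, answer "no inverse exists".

no inverse exists

Euclidean algorithm on 797970, 198072:
797970 = 4×198072 + 5682
198072 = 34×5682 + 4884
5682 = 1×4884 + 798
4884 = 6×798 + 96
798 = 8×96 + 30
96 = 3×30 + 6
30 = 5×6 + 0
The gcd is 6, not 1, hence no inverse exists.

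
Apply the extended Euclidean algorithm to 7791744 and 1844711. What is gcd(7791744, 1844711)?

Repeated division:
7791744 = 4*1844711 + 412900
1844711 = 4*412900 + 193111
412900 = 2*193111 + 26678
193111 = 7*26678 + 6365
26678 = 4*6365 + 1218
6365 = 5*1218 + 275
1218 = 4*275 + 118
275 = 2*118 + 39
118 = 3*39 + 1
39 = 39*1 + 0
gcd(7791744, 1844711) = 1.
Express as a combination:
1 = 118 − 3·39
1 = −3·275 + 7·118
1 = 7·1218 − 31·275
1 = −31·6365 + 162·1218
1 = 162·26678 − 679·6365
1 = −679·193111 + 4915·26678
1 = 4915·412900 − 10509·193111
1 = −10509·1844711 + 46951·412900
1 = 46951·7791744 − 198313·1844711
So 1 = (46951)·7791744 + (-198313)·1844711.

1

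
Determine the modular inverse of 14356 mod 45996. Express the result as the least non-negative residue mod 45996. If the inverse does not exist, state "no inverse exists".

no inverse exists

Compute gcd(14356, 45996):
45996 = 3*14356 + 2928
14356 = 4*2928 + 2644
2928 = 1*2644 + 284
2644 = 9*284 + 88
284 = 3*88 + 20
88 = 4*20 + 8
20 = 2*8 + 4
8 = 2*4 + 0
gcd(14356, 45996) = 4 ≠ 1, so 14356 has no multiplicative inverse modulo 45996.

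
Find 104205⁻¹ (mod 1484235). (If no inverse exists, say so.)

Compute gcd(104205, 1484235):
1484235 = 14*104205 + 25365
104205 = 4*25365 + 2745
25365 = 9*2745 + 660
2745 = 4*660 + 105
660 = 6*105 + 30
105 = 3*30 + 15
30 = 2*15 + 0
Since gcd = 15 > 1, 104205 is not a unit mod 1484235.

no inverse exists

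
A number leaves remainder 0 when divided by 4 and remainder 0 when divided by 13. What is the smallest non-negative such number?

Write x = 0 + 4·k. Then 4·k ≡ 0 − 0 ≡ 0 (mod 13).
Need 4⁻¹ mod 13. Extended Euclid on (13, 4):
13 = 3×4 + 1
4 = 4×1 + 0
Back-substitute:
1 = 13 − 3·4
4⁻¹ ≡ 10 (mod 13), so k ≡ 10·0 ≡ 0 (mod 13).
x = 0 + 4·0 = 0.

0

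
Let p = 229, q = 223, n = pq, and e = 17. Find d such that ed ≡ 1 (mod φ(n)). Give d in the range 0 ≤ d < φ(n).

35729

φ(n) = (p−1)(q−1) = 228·222 = 50616.
Need d with 17·d ≡ 1 (mod 50616). Apply the extended Euclidean algorithm:
50616 = 2977*17 + 7
17 = 2*7 + 3
7 = 2*3 + 1
3 = 3*1 + 0
Back-substitute:
1 = 7 − 2·3
1 = −2·17 + 5·7
1 = 5·50616 − 14887·17
So 17·(-14887) ≡ 1 (mod 50616), hence d ≡ -14887 ≡ 35729 (mod 50616).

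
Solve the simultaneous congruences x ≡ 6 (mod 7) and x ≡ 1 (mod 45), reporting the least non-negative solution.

181

Write x = 6 + 7·k. Then 7·k ≡ 1 − 6 ≡ 40 (mod 45).
Need 7⁻¹ mod 45. Extended Euclid on (45, 7):
45 = 6×7 + 3
7 = 2×3 + 1
3 = 3×1 + 0
Back-substitute:
1 = 7 − 2·3
1 = −2·45 + 13·7
7⁻¹ ≡ 13 (mod 45), so k ≡ 13·40 ≡ 25 (mod 45).
x = 6 + 7·25 = 181.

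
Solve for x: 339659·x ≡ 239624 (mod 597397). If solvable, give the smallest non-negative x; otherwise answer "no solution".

First find gcd(339659, 597397):
597397 = 1*339659 + 257738
339659 = 1*257738 + 81921
257738 = 3*81921 + 11975
81921 = 6*11975 + 10071
11975 = 1*10071 + 1904
10071 = 5*1904 + 551
1904 = 3*551 + 251
551 = 2*251 + 49
251 = 5*49 + 6
49 = 8*6 + 1
6 = 6*1 + 0
gcd = 1, so a unique solution mod 597397 exists.
Back-substitute for the Bézout coefficients:
1 = 49 − 8·6
1 = −8·251 + 41·49
1 = 41·551 − 90·251
1 = −90·1904 + 311·551
1 = 311·10071 − 1645·1904
1 = −1645·11975 + 1956·10071
1 = 1956·81921 − 13381·11975
1 = −13381·257738 + 42099·81921
1 = 42099·339659 − 55480·257738
1 = −55480·597397 + 97579·339659
So 339659·(97579) ≡ 1 (mod 597397), giving 339659⁻¹ ≡ 97579.
x ≡ 339659⁻¹·239624 ≡ 97579·239624 ≡ 151716 (mod 597397).

151716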